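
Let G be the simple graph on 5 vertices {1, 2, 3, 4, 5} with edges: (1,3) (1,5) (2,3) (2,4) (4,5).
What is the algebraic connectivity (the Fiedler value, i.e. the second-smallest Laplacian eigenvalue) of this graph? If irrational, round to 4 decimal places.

With the vertex order [1, 2, 3, 4, 5], the degrees are [2, 2, 2, 2, 2], giving D = diag(2, 2, 2, 2, 2) and L = D - A. Computing the eigenvalues of L and sorting gives [0, 1.3820, 1.3820, 3.6180, 3.6180]. The Fiedler value lambda_2 = 1.3820 is strictly positive, so the graph is connected. The largest eigenvalue, 3.6180, is at most the vertex count 5.

1.3820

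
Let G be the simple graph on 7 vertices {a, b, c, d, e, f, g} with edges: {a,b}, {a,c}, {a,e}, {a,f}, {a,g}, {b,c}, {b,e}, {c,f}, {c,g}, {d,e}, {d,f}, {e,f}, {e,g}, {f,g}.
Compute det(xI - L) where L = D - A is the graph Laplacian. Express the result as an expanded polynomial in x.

With the vertex order [a, b, c, d, e, f, g], the degrees are [5, 3, 4, 2, 5, 5, 4], giving D = diag(5, 3, 4, 2, 5, 5, 4) and L = D - A. L has integer entries, so p(x) = det(xI - L) has integer coefficients. Expanding the determinant yields x^7 - 28x^6 + 318x^5 - 1866x^4 + 5929x^3 - 9590x^2 + 6097x. The constant term is 0 because L is singular (the all-ones vector lies in its kernel). The eigenvalues sum to 28, which equals trace(L) = 2|E|.

x^7 - 28x^6 + 318x^5 - 1866x^4 + 5929x^3 - 9590x^2 + 6097x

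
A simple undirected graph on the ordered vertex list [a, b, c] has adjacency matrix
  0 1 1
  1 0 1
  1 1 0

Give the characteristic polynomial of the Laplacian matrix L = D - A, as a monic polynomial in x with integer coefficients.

Each diagonal entry of L is the vertex degree and each off-diagonal entry is -1 where an edge is present, 0 otherwise; in the order [a, b, c] the diagonal is [2, 2, 2]. Computing det(xI - L) by cofactor expansion (or equivalently via sum-over-permutations) gives x^3 - 6x^2 + 9x. The constant term is 0 because L is singular (the all-ones vector lies in its kernel). By the matrix-tree theorem the graph has (1/3) * product of the nonzero eigenvalues = 3 spanning trees.

x^3 - 6x^2 + 9x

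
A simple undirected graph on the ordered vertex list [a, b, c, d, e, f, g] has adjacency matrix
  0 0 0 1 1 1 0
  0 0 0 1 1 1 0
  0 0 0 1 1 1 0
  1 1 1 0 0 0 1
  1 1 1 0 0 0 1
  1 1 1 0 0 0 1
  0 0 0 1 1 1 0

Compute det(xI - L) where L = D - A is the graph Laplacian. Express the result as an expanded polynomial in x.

Each diagonal entry of L is the vertex degree and each off-diagonal entry is -1 where an edge is present, 0 otherwise; in the order [a, b, c, d, e, f, g] the diagonal is [3, 3, 3, 4, 4, 4, 3]. The eigenvalues of L are [0, 3, 3, 3, 4, 4, 7]; the characteristic polynomial is the product of (x - lambda_i), which multiplies out to x^7 - 24x^6 + 234x^5 - 1192x^4 + 3357x^3 - 4968x^2 + 3024x. Since p(0) = det(-L) = 0, x divides p(x). The largest eigenvalue, 7, is at most the vertex count 7. By the matrix-tree theorem the graph has (1/7) * product of the nonzero eigenvalues = 432 spanning trees.

x^7 - 24x^6 + 234x^5 - 1192x^4 + 3357x^3 - 4968x^2 + 3024x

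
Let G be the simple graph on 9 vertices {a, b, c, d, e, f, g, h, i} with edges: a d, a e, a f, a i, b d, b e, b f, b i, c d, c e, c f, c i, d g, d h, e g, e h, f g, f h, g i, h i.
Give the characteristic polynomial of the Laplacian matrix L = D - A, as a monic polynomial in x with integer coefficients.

Each diagonal entry of L is the vertex degree and each off-diagonal entry is -1 where an edge is present, 0 otherwise; in the order [a, b, c, d, e, f, g, h, i] the diagonal is [4, 4, 4, 5, 5, 5, 4, 4, 5]. Computing det(xI - L) by cofactor expansion (or equivalently via sum-over-permutations) gives x^9 - 40x^8 + 690x^7 - 6720x^6 + 40485x^5 - 154704x^4 + 366560x^3 - 492800x^2 + 288000x. The constant term is 0 because L is singular (the all-ones vector lies in its kernel). The eigenvalues sum to 40, which equals trace(L) = 2|E|.

x^9 - 40x^8 + 690x^7 - 6720x^6 + 40485x^5 - 154704x^4 + 366560x^3 - 492800x^2 + 288000x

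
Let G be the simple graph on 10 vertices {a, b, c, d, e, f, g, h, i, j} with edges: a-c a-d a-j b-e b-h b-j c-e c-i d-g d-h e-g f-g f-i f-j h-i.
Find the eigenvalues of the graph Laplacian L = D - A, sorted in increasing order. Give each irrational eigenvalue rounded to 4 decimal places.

With the vertex order [a, b, c, d, e, f, g, h, i, j], the degrees are [3, 3, 3, 3, 3, 3, 3, 3, 3, 3], giving D = diag(3, 3, 3, 3, 3, 3, 3, 3, 3, 3) and L = D - A. L is symmetric positive semidefinite, so every eigenvalue is real and nonnegative.

[0, 2, 2, 2, 2, 2, 5, 5, 5, 5]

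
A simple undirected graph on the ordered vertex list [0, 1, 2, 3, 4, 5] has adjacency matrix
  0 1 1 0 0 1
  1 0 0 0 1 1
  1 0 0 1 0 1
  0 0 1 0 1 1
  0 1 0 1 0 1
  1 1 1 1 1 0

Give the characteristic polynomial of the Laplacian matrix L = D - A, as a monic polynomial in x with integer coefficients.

x^6 - 20x^5 + 155x^4 - 580x^3 + 1045x^2 - 726x

Reading degrees in the order [0, 1, 2, 3, 4, 5] gives [3, 3, 3, 3, 3, 5]; set D = diag(3, 3, 3, 3, 3, 5) and form L = D - A. L has integer entries, so p(x) = det(xI - L) has integer coefficients. Expanding the determinant yields x^6 - 20x^5 + 155x^4 - 580x^3 + 1045x^2 - 726x. The constant term is 0 because L is singular (the all-ones vector lies in its kernel). The largest eigenvalue, 6, is at most the vertex count 6.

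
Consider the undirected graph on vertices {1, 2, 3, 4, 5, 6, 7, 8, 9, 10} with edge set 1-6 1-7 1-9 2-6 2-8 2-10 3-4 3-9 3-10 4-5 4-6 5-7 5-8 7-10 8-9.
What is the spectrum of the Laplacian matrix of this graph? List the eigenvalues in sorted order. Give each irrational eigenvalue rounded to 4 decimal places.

Reading degrees in the order [1, 2, 3, 4, 5, 6, 7, 8, 9, 10] gives [3, 3, 3, 3, 3, 3, 3, 3, 3, 3]; set D = diag(3, 3, 3, 3, 3, 3, 3, 3, 3, 3) and form L = D - A. Diagonalising L (or applying a numerical eigensolver to the 10x10 matrix) gives the spectrum above.

[0, 2, 2, 2, 2, 2, 5, 5, 5, 5]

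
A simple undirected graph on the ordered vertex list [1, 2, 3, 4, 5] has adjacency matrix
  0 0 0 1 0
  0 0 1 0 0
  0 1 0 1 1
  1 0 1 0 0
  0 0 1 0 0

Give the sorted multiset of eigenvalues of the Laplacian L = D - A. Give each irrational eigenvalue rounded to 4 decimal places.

[0, 0.5188, 1, 2.3111, 4.1701]

Each diagonal entry of L is the vertex degree and each off-diagonal entry is -1 where an edge is present, 0 otherwise; in the order [1, 2, 3, 4, 5] the diagonal is [1, 1, 3, 2, 1]. Since every row of L sums to 0, the all-ones vector is in the kernel and 0 is an eigenvalue. The largest eigenvalue, 4.1701, is at most the vertex count 5. By the matrix-tree theorem the graph has (1/5) * product of the nonzero eigenvalues = 1 spanning tree.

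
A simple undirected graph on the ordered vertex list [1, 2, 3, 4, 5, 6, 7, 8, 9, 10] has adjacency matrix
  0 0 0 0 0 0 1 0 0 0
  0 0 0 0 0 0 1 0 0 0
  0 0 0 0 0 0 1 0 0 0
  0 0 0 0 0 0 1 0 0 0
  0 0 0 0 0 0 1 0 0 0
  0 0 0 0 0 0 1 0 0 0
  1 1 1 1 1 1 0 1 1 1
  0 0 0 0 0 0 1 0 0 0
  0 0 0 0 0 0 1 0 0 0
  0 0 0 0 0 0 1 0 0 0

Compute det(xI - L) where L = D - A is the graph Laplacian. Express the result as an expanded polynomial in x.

x^10 - 18x^9 + 108x^8 - 336x^7 + 630x^6 - 756x^5 + 588x^4 - 288x^3 + 81x^2 - 10x

Each diagonal entry of L is the vertex degree and each off-diagonal entry is -1 where an edge is present, 0 otherwise; in the order [1, 2, 3, 4, 5, 6, 7, 8, 9, 10] the diagonal is [1, 1, 1, 1, 1, 1, 9, 1, 1, 1]. Computing det(xI - L) by cofactor expansion (or equivalently via sum-over-permutations) gives x^10 - 18x^9 + 108x^8 - 336x^7 + 630x^6 - 756x^5 + 588x^4 - 288x^3 + 81x^2 - 10x. Since p(0) = det(-L) = 0, x divides p(x).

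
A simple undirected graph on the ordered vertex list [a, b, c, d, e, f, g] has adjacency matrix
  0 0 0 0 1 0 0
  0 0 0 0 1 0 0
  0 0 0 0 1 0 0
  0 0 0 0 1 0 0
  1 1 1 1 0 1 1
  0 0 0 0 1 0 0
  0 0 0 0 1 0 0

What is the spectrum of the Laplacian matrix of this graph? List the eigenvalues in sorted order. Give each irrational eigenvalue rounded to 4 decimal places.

Reading degrees in the order [a, b, c, d, e, f, g] gives [1, 1, 1, 1, 6, 1, 1]; set D = diag(1, 1, 1, 1, 6, 1, 1) and form L = D - A. The multiplicity of 0 as a Laplacian eigenvalue equals the number of connected components.

[0, 1, 1, 1, 1, 1, 7]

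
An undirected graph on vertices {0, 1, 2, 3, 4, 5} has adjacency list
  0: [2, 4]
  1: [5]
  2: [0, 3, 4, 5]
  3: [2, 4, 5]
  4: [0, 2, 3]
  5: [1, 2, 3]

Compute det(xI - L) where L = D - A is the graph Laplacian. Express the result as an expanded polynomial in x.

With the vertex order [0, 1, 2, 3, 4, 5], the degrees are [2, 1, 4, 3, 3, 3], giving D = diag(2, 1, 4, 3, 3, 3) and L = D - A. Computing det(xI - L) by cofactor expansion (or equivalently via sum-over-permutations) gives x^6 - 16x^5 + 96x^4 - 264x^3 + 320x^2 - 126x. The constant term is 0 because L is singular (the all-ones vector lies in its kernel). By the matrix-tree theorem the graph has (1/6) * product of the nonzero eigenvalues = 21 spanning trees. There is one zero in the spectrum, matching the 1 component.

x^6 - 16x^5 + 96x^4 - 264x^3 + 320x^2 - 126x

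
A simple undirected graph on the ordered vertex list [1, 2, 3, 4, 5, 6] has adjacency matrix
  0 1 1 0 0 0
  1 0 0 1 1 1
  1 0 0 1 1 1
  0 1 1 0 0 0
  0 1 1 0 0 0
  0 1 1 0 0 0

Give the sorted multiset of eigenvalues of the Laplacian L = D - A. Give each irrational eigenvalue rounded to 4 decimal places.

[0, 2, 2, 2, 4, 6]

Reading degrees in the order [1, 2, 3, 4, 5, 6] gives [2, 4, 4, 2, 2, 2]; set D = diag(2, 4, 4, 2, 2, 2) and form L = D - A. Since every row of L sums to 0, the all-ones vector is in the kernel and 0 is an eigenvalue. The single zero eigenvalue shows the graph is connected. The eigenvalues sum to 16, which equals trace(L) = 2|E|. The largest eigenvalue, 6, is at most the vertex count 6.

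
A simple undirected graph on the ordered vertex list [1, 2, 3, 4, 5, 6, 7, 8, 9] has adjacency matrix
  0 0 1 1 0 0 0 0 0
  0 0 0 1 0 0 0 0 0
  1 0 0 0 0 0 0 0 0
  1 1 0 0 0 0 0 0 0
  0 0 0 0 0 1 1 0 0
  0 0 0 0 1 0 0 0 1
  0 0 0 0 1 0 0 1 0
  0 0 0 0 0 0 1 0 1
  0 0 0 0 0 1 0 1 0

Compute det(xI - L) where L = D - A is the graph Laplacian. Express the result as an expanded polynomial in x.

Each diagonal entry of L is the vertex degree and each off-diagonal entry is -1 where an edge is present, 0 otherwise; in the order [1, 2, 3, 4, 5, 6, 7, 8, 9] the diagonal is [2, 1, 1, 2, 2, 2, 2, 2, 2]. Computing det(xI - L) by cofactor expansion (or equivalently via sum-over-permutations) gives x^9 - 16x^8 + 105x^7 - 364x^6 + 715x^5 - 790x^4 + 450x^3 - 100x^2. The constant term is 0 because L is singular (the all-ones vector lies in its kernel). There are 2 zeros in the spectrum, matching the 2 components.

x^9 - 16x^8 + 105x^7 - 364x^6 + 715x^5 - 790x^4 + 450x^3 - 100x^2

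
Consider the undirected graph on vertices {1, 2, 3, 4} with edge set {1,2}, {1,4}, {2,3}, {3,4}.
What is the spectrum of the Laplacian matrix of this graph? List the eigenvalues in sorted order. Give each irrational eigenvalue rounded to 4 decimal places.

With the vertex order [1, 2, 3, 4], the degrees are [2, 2, 2, 2], giving D = diag(2, 2, 2, 2) and L = D - A. Diagonalising L (or applying a numerical eigensolver to the 4x4 matrix) gives the spectrum above. The single zero eigenvalue shows the graph is connected. By the matrix-tree theorem the graph has (1/4) * product of the nonzero eigenvalues = 4 spanning trees.

[0, 2, 2, 4]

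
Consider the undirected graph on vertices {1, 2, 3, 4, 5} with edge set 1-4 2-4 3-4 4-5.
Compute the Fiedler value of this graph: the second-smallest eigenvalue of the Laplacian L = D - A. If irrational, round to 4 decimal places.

1

Reading degrees in the order [1, 2, 3, 4, 5] gives [1, 1, 1, 4, 1]; set D = diag(1, 1, 1, 4, 1) and form L = D - A. The smallest Laplacian eigenvalue is always 0. The next one, lambda_2 = 1, measures how hard the graph is to disconnect: larger values mean better connectivity. The eigenvalues sum to 8, which equals trace(L) = 2|E|. There is one zero in the spectrum, matching the 1 component.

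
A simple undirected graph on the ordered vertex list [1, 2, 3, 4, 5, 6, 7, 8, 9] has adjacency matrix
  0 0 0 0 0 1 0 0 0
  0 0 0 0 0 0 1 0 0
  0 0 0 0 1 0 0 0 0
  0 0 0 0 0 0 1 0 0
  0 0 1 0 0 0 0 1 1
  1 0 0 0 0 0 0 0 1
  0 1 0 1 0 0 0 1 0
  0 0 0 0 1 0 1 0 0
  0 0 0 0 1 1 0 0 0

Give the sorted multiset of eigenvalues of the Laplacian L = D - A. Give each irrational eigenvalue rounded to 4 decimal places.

[0, 0.1658, 0.4679, 1, 1.3434, 1.6527, 3, 3.8794, 4.4909]

Reading degrees in the order [1, 2, 3, 4, 5, 6, 7, 8, 9] gives [1, 1, 1, 1, 3, 2, 3, 2, 2]; set D = diag(1, 1, 1, 1, 3, 2, 3, 2, 2) and form L = D - A. Diagonalising L (or applying a numerical eigensolver to the 9x9 matrix) gives the spectrum above. The single zero eigenvalue shows the graph is connected. The eigenvalues sum to 16, which equals trace(L) = 2|E|.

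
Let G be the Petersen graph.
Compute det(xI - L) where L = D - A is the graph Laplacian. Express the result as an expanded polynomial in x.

The graph has 10 vertices and degree multiset [3, 3, 3, 3, 3, 3, 3, 3, 3, 3]; D is the diagonal matrix of degrees and L = D - A. L has integer entries, so p(x) = det(xI - L) has integer coefficients. Expanding the determinant yields x^10 - 30x^9 + 390x^8 - 2880x^7 + 13305x^6 - 39882x^5 + 77640x^4 - 94800x^3 + 66000x^2 - 20000x. The coefficient of x^9 equals -trace(L) = -30, matching the sum of degrees. By the matrix-tree theorem the graph has (1/10) * product of the nonzero eigenvalues = 2000 spanning trees.

x^10 - 30x^9 + 390x^8 - 2880x^7 + 13305x^6 - 39882x^5 + 77640x^4 - 94800x^3 + 66000x^2 - 20000x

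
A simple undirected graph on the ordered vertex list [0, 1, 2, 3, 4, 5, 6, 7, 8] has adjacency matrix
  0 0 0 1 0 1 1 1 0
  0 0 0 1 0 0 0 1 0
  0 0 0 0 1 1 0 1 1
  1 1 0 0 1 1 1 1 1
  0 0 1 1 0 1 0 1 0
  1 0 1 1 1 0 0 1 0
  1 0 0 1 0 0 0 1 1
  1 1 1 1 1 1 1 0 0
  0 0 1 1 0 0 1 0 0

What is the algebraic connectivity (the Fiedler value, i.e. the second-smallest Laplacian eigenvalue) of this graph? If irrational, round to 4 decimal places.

1.9021

Reading degrees in the order [0, 1, 2, 3, 4, 5, 6, 7, 8] gives [4, 2, 4, 7, 4, 5, 4, 7, 3]; set D = diag(4, 2, 4, 7, 4, 5, 4, 7, 3) and form L = D - A. The sorted Laplacian eigenvalues are [0, 1.9021, 2.6570, 3, 4.8019, 5.2473, 6.1643, 7.9298, 8.2976]; the algebraic connectivity is the second entry, 1.9021. There is one zero in the spectrum, matching the 1 component. By the matrix-tree theorem the graph has (1/9) * product of the nonzero eigenvalues = 17217 spanning trees.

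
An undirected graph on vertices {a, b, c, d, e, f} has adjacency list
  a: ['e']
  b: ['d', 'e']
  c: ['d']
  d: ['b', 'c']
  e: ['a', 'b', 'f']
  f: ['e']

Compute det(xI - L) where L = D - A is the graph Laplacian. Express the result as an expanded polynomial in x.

x^6 - 10x^5 + 35x^4 - 52x^3 + 32x^2 - 6x

With the vertex order [a, b, c, d, e, f], the degrees are [1, 2, 1, 2, 3, 1], giving D = diag(1, 2, 1, 2, 3, 1) and L = D - A. L has integer entries, so p(x) = det(xI - L) has integer coefficients. Expanding the determinant yields x^6 - 10x^5 + 35x^4 - 52x^3 + 32x^2 - 6x. The coefficient of x^5 equals -trace(L) = -10, matching the sum of degrees. The eigenvalues sum to 10, which equals trace(L) = 2|E|. There is one zero in the spectrum, matching the 1 component.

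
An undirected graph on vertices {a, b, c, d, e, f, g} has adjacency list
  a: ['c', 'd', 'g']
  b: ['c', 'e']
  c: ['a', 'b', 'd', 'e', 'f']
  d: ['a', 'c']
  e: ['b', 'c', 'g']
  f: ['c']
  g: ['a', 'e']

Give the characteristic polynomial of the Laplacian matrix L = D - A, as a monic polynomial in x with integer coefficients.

Reading degrees in the order [a, b, c, d, e, f, g] gives [3, 2, 5, 2, 3, 1, 2]; set D = diag(3, 2, 5, 2, 3, 1, 2) and form L = D - A. Computing det(xI - L) by cofactor expansion (or equivalently via sum-over-permutations) gives x^7 - 18x^6 + 125x^5 - 426x^4 + 747x^3 - 640x^2 + 210x. The constant term is 0 because L is singular (the all-ones vector lies in its kernel). The largest eigenvalue, 6.1507, is at most the vertex count 7. By the matrix-tree theorem the graph has (1/7) * product of the nonzero eigenvalues = 30 spanning trees.

x^7 - 18x^6 + 125x^5 - 426x^4 + 747x^3 - 640x^2 + 210x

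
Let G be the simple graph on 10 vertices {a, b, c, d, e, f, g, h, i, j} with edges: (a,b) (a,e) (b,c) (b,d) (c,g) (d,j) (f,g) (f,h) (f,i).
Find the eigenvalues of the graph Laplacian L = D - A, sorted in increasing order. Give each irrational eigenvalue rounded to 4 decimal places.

Reading degrees in the order [a, b, c, d, e, f, g, h, i, j] gives [2, 3, 2, 2, 1, 3, 2, 1, 1, 1]; set D = diag(2, 3, 2, 2, 1, 3, 2, 1, 1, 1) and form L = D - A. The multiplicity of 0 as a Laplacian eigenvalue equals the number of connected components. The single zero eigenvalue shows the graph is connected.

[0, 0.1392, 0.3820, 0.8299, 1, 1.7459, 2.6180, 2.6889, 4.1149, 4.4812]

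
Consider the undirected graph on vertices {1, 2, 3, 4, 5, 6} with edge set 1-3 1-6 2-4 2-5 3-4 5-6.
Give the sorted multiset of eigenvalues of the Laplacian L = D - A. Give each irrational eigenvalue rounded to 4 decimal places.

[0, 1, 1, 3, 3, 4]

Each diagonal entry of L is the vertex degree and each off-diagonal entry is -1 where an edge is present, 0 otherwise; in the order [1, 2, 3, 4, 5, 6] the diagonal is [2, 2, 2, 2, 2, 2]. Since every row of L sums to 0, the all-ones vector is in the kernel and 0 is an eigenvalue. The single zero eigenvalue shows the graph is connected. The largest eigenvalue, 4, is at most the vertex count 6.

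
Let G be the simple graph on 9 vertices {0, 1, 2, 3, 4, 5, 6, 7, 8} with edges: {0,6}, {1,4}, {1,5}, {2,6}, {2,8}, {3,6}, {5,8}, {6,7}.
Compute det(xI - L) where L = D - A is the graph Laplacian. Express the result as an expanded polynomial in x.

Reading degrees in the order [0, 1, 2, 3, 4, 5, 6, 7, 8] gives [1, 2, 2, 1, 1, 2, 4, 1, 2]; set D = diag(1, 2, 2, 1, 1, 2, 4, 1, 2) and form L = D - A. Computing det(xI - L) by cofactor expansion (or equivalently via sum-over-permutations) gives x^9 - 16x^8 + 102x^7 - 336x^6 + 621x^5 - 654x^4 + 377x^3 - 104x^2 + 9x. Since p(0) = det(-L) = 0, x divides p(x). The eigenvalues sum to 16, which equals trace(L) = 2|E|.

x^9 - 16x^8 + 102x^7 - 336x^6 + 621x^5 - 654x^4 + 377x^3 - 104x^2 + 9x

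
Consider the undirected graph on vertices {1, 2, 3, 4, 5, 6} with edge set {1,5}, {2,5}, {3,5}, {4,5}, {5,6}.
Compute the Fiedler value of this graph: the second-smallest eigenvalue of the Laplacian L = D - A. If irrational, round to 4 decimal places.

With the vertex order [1, 2, 3, 4, 5, 6], the degrees are [1, 1, 1, 1, 5, 1], giving D = diag(1, 1, 1, 1, 5, 1) and L = D - A. The smallest Laplacian eigenvalue is always 0. The next one, lambda_2 = 1, measures how hard the graph is to disconnect: larger values mean better connectivity.

1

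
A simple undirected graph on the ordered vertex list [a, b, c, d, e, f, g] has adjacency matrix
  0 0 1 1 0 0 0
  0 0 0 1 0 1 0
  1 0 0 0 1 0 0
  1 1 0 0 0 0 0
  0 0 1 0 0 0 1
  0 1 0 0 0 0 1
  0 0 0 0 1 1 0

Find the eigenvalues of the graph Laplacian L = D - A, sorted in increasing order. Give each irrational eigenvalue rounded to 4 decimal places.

Each diagonal entry of L is the vertex degree and each off-diagonal entry is -1 where an edge is present, 0 otherwise; in the order [a, b, c, d, e, f, g] the diagonal is [2, 2, 2, 2, 2, 2, 2]. Since every row of L sums to 0, the all-ones vector is in the kernel and 0 is an eigenvalue. The single zero eigenvalue shows the graph is connected.

[0, 0.7530, 0.7530, 2.4450, 2.4450, 3.8019, 3.8019]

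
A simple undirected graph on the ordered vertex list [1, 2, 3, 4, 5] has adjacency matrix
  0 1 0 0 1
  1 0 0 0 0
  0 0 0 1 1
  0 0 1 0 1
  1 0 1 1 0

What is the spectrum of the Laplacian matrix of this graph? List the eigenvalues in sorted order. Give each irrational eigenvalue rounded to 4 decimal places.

Each diagonal entry of L is the vertex degree and each off-diagonal entry is -1 where an edge is present, 0 otherwise; in the order [1, 2, 3, 4, 5] the diagonal is [2, 1, 2, 2, 3]. L is symmetric positive semidefinite, so every eigenvalue is real and nonnegative. The eigenvalues sum to 10, which equals trace(L) = 2|E|.

[0, 0.5188, 2.3111, 3, 4.1701]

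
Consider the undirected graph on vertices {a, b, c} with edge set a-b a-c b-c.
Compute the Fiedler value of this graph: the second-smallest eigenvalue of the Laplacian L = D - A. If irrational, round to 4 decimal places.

3

With the vertex order [a, b, c], the degrees are [2, 2, 2], giving D = diag(2, 2, 2) and L = D - A. Computing the eigenvalues of L and sorting gives [0, 3, 3]. The Fiedler value lambda_2 = 3 is strictly positive, so the graph is connected. There is one zero in the spectrum, matching the 1 component.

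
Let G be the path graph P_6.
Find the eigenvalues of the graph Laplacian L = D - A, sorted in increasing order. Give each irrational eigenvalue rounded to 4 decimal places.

[0, 0.2679, 1, 2, 3, 3.7321]

The graph has 6 vertices and degree multiset [2, 2, 2, 2, 1, 1]; D is the diagonal matrix of degrees and L = D - A. L is symmetric positive semidefinite, so every eigenvalue is real and nonnegative. The single zero eigenvalue shows the graph is connected. The largest eigenvalue, 3.7321, is at most the vertex count 6.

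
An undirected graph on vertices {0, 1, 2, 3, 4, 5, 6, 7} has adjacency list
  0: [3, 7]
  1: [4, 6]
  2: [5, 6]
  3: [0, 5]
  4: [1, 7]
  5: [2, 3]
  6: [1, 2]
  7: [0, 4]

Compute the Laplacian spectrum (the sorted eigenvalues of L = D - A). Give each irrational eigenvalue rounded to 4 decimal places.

[0, 0.5858, 0.5858, 2, 2, 3.4142, 3.4142, 4]

Each diagonal entry of L is the vertex degree and each off-diagonal entry is -1 where an edge is present, 0 otherwise; in the order [0, 1, 2, 3, 4, 5, 6, 7] the diagonal is [2, 2, 2, 2, 2, 2, 2, 2]. Diagonalising L (or applying a numerical eigensolver to the 8x8 matrix) gives the spectrum above. There is one zero in the spectrum, matching the 1 component.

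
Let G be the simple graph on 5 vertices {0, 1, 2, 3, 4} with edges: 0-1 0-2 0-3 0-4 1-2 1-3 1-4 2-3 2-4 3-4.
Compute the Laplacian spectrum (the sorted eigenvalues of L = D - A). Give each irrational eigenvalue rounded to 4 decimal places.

Reading degrees in the order [0, 1, 2, 3, 4] gives [4, 4, 4, 4, 4]; set D = diag(4, 4, 4, 4, 4) and form L = D - A. L is symmetric positive semidefinite, so every eigenvalue is real and nonnegative. The single zero eigenvalue shows the graph is connected.

[0, 5, 5, 5, 5]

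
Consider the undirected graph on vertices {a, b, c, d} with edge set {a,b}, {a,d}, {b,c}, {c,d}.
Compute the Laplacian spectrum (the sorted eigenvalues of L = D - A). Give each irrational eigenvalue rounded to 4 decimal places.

[0, 2, 2, 4]

With the vertex order [a, b, c, d], the degrees are [2, 2, 2, 2], giving D = diag(2, 2, 2, 2) and L = D - A. The multiplicity of 0 as a Laplacian eigenvalue equals the number of connected components.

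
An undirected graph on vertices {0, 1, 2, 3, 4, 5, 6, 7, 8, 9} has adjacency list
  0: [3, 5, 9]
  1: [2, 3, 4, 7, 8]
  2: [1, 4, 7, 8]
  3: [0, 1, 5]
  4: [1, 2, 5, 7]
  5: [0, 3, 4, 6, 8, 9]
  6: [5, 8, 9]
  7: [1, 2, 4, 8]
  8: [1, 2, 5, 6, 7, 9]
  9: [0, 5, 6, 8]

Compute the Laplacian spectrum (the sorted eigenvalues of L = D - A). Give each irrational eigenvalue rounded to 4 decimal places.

[0, 1.3565, 2.1851, 3.6005, 4.4887, 5, 5, 5.9677, 6.5089, 7.8927]

With the vertex order [0, 1, 2, 3, 4, 5, 6, 7, 8, 9], the degrees are [3, 5, 4, 3, 4, 6, 3, 4, 6, 4], giving D = diag(3, 5, 4, 3, 4, 6, 3, 4, 6, 4) and L = D - A. Diagonalising L (or applying a numerical eigensolver to the 10x10 matrix) gives the spectrum above. The single zero eigenvalue shows the graph is connected. The eigenvalues sum to 42, which equals trace(L) = 2|E|.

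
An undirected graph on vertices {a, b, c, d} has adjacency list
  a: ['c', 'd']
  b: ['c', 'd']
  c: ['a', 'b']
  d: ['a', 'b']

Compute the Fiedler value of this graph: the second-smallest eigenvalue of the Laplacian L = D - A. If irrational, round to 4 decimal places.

2

With the vertex order [a, b, c, d], the degrees are [2, 2, 2, 2], giving D = diag(2, 2, 2, 2) and L = D - A. Computing the eigenvalues of L and sorting gives [0, 2, 2, 4]. The Fiedler value lambda_2 = 2 is strictly positive, so the graph is connected. The largest eigenvalue, 4, is at most the vertex count 4.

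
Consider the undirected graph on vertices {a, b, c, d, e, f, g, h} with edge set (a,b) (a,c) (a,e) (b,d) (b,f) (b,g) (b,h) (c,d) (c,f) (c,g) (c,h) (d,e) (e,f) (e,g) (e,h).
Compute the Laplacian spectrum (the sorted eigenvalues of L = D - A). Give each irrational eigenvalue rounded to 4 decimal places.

[0, 3, 3, 3, 3, 5, 5, 8]

Each diagonal entry of L is the vertex degree and each off-diagonal entry is -1 where an edge is present, 0 otherwise; in the order [a, b, c, d, e, f, g, h] the diagonal is [3, 5, 5, 3, 5, 3, 3, 3]. The multiplicity of 0 as a Laplacian eigenvalue equals the number of connected components. There is one zero in the spectrum, matching the 1 component.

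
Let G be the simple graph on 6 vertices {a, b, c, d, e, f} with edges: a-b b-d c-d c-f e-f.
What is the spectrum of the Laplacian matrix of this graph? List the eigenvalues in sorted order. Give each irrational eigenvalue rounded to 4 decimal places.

[0, 0.2679, 1, 2, 3, 3.7321]

Each diagonal entry of L is the vertex degree and each off-diagonal entry is -1 where an edge is present, 0 otherwise; in the order [a, b, c, d, e, f] the diagonal is [1, 2, 2, 2, 1, 2]. L is symmetric positive semidefinite, so every eigenvalue is real and nonnegative. The single zero eigenvalue shows the graph is connected. The largest eigenvalue, 3.7321, is at most the vertex count 6. By the matrix-tree theorem the graph has (1/6) * product of the nonzero eigenvalues = 1 spanning tree.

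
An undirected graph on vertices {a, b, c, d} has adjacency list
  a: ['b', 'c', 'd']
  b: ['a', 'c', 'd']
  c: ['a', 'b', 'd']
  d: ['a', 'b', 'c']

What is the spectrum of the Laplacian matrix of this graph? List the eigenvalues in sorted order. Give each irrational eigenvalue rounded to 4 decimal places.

Reading degrees in the order [a, b, c, d] gives [3, 3, 3, 3]; set D = diag(3, 3, 3, 3) and form L = D - A. The multiplicity of 0 as a Laplacian eigenvalue equals the number of connected components. The eigenvalues sum to 12, which equals trace(L) = 2|E|. There is one zero in the spectrum, matching the 1 component.

[0, 4, 4, 4]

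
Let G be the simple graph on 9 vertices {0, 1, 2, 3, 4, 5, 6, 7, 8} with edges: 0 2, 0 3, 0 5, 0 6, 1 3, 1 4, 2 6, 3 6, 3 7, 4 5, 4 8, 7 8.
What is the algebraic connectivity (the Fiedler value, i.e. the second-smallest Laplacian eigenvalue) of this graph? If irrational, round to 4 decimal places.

Each diagonal entry of L is the vertex degree and each off-diagonal entry is -1 where an edge is present, 0 otherwise; in the order [0, 1, 2, 3, 4, 5, 6, 7, 8] the diagonal is [4, 2, 2, 4, 3, 2, 3, 2, 2]. The sorted Laplacian eigenvalues are [0, 0.7139, 1.2879, 1.6853, 2.3511, 3.3084, 4.2234, 4.8351, 5.5949]; the algebraic connectivity is the second entry, 0.7139. The largest eigenvalue, 5.5949, is at most the vertex count 9.

0.7139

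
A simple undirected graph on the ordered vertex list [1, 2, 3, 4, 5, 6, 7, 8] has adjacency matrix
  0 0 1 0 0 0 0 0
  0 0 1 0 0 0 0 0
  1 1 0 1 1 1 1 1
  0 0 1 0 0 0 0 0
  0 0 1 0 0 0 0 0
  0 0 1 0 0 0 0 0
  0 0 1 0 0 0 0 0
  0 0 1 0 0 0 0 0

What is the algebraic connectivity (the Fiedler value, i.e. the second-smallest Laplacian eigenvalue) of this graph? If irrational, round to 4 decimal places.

Reading degrees in the order [1, 2, 3, 4, 5, 6, 7, 8] gives [1, 1, 7, 1, 1, 1, 1, 1]; set D = diag(1, 1, 7, 1, 1, 1, 1, 1) and form L = D - A. The smallest Laplacian eigenvalue is always 0. The next one, lambda_2 = 1, measures how hard the graph is to disconnect: larger values mean better connectivity. There is one zero in the spectrum, matching the 1 component.

1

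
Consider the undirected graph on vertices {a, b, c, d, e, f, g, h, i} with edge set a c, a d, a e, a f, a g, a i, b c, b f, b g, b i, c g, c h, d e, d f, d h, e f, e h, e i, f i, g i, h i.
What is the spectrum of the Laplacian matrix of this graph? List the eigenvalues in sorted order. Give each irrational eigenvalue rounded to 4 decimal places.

[0, 2.3473, 3.5952, 4.5205, 4.8100, 5.3434, 6.4422, 7.0724, 7.8690]

Reading degrees in the order [a, b, c, d, e, f, g, h, i] gives [6, 4, 4, 4, 5, 5, 4, 4, 6]; set D = diag(6, 4, 4, 4, 5, 5, 4, 4, 6) and form L = D - A. Since every row of L sums to 0, the all-ones vector is in the kernel and 0 is an eigenvalue. By the matrix-tree theorem the graph has (1/9) * product of the nonzero eigenvalues = 39059 spanning trees. The largest eigenvalue, 7.8690, is at most the vertex count 9.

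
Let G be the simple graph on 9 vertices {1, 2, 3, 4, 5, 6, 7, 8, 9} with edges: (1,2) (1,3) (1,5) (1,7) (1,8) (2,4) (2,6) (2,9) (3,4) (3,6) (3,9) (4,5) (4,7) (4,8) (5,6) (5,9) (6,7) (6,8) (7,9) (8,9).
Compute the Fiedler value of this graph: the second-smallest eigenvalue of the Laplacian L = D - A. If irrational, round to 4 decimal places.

4

With the vertex order [1, 2, 3, 4, 5, 6, 7, 8, 9], the degrees are [5, 4, 4, 5, 4, 5, 4, 4, 5], giving D = diag(5, 4, 4, 5, 4, 5, 4, 4, 5) and L = D - A. Computing the eigenvalues of L and sorting gives [0, 4, 4, 4, 4, 5, 5, 5, 9]. The Fiedler value lambda_2 = 4 is strictly positive, so the graph is connected. The largest eigenvalue, 9, is at most the vertex count 9.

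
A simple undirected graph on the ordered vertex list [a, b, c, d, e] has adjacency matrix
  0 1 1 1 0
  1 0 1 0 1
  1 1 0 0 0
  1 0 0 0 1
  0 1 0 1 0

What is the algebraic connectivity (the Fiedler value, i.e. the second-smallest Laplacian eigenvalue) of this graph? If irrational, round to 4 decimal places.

1.3820

With the vertex order [a, b, c, d, e], the degrees are [3, 3, 2, 2, 2], giving D = diag(3, 3, 2, 2, 2) and L = D - A. The smallest Laplacian eigenvalue is always 0. The next one, lambda_2 = 1.3820, measures how hard the graph is to disconnect: larger values mean better connectivity. The largest eigenvalue, 4.6180, is at most the vertex count 5. By the matrix-tree theorem the graph has (1/5) * product of the nonzero eigenvalues = 11 spanning trees.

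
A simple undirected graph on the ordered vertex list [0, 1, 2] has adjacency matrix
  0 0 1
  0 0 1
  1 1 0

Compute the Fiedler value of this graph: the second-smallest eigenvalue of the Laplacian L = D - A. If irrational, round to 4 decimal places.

1

Each diagonal entry of L is the vertex degree and each off-diagonal entry is -1 where an edge is present, 0 otherwise; in the order [0, 1, 2] the diagonal is [1, 1, 2]. The sorted Laplacian eigenvalues are [0, 1, 3]; the algebraic connectivity is the second entry, 1. By the matrix-tree theorem the graph has (1/3) * product of the nonzero eigenvalues = 1 spanning tree.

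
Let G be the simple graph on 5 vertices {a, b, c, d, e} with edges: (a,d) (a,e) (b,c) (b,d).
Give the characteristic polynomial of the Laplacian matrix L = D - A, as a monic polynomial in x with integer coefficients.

With the vertex order [a, b, c, d, e], the degrees are [2, 2, 1, 2, 1], giving D = diag(2, 2, 1, 2, 1) and L = D - A. Computing det(xI - L) by cofactor expansion (or equivalently via sum-over-permutations) gives x^5 - 8x^4 + 21x^3 - 20x^2 + 5x. The constant term is 0 because L is singular (the all-ones vector lies in its kernel). The eigenvalues sum to 8, which equals trace(L) = 2|E|.

x^5 - 8x^4 + 21x^3 - 20x^2 + 5x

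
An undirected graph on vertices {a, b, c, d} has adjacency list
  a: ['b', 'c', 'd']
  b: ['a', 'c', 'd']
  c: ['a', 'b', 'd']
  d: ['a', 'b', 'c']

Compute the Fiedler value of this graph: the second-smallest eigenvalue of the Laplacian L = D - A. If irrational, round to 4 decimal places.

4

Each diagonal entry of L is the vertex degree and each off-diagonal entry is -1 where an edge is present, 0 otherwise; in the order [a, b, c, d] the diagonal is [3, 3, 3, 3]. The sorted Laplacian eigenvalues are [0, 4, 4, 4]; the algebraic connectivity is the second entry, 4. There is one zero in the spectrum, matching the 1 component.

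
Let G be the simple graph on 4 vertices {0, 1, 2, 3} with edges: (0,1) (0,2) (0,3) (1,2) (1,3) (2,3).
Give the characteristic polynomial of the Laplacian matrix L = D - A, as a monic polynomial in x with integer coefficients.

x^4 - 12x^3 + 48x^2 - 64x

Reading degrees in the order [0, 1, 2, 3] gives [3, 3, 3, 3]; set D = diag(3, 3, 3, 3) and form L = D - A. Computing det(xI - L) by cofactor expansion (or equivalently via sum-over-permutations) gives x^4 - 12x^3 + 48x^2 - 64x. Since p(0) = det(-L) = 0, x divides p(x).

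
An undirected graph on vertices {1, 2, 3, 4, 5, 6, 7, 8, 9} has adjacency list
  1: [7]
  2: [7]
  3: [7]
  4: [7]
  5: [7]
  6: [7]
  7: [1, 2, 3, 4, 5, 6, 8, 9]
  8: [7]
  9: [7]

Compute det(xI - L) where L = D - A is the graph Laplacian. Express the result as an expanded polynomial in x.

Reading degrees in the order [1, 2, 3, 4, 5, 6, 7, 8, 9] gives [1, 1, 1, 1, 1, 1, 8, 1, 1]; set D = diag(1, 1, 1, 1, 1, 1, 8, 1, 1) and form L = D - A. The eigenvalues of L are [0, 1, 1, 1, 1, 1, 1, 1, 9]; the characteristic polynomial is the product of (x - lambda_i), which multiplies out to x^9 - 16x^8 + 84x^7 - 224x^6 + 350x^5 - 336x^4 + 196x^3 - 64x^2 + 9x. The coefficient of x^8 equals -trace(L) = -16, matching the sum of degrees. By the matrix-tree theorem the graph has (1/9) * product of the nonzero eigenvalues = 1 spanning tree. The largest eigenvalue, 9, is at most the vertex count 9.

x^9 - 16x^8 + 84x^7 - 224x^6 + 350x^5 - 336x^4 + 196x^3 - 64x^2 + 9x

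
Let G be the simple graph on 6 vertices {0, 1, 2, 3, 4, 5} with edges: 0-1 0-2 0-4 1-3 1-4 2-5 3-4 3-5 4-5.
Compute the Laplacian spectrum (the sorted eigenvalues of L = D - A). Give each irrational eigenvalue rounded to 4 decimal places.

Reading degrees in the order [0, 1, 2, 3, 4, 5] gives [3, 3, 2, 3, 4, 3]; set D = diag(3, 3, 2, 3, 4, 3) and form L = D - A. The multiplicity of 0 as a Laplacian eigenvalue equals the number of connected components. The eigenvalues sum to 18, which equals trace(L) = 2|E|. The largest eigenvalue, 5.3028, is at most the vertex count 6.

[0, 1.6972, 2.3820, 4, 4.6180, 5.3028]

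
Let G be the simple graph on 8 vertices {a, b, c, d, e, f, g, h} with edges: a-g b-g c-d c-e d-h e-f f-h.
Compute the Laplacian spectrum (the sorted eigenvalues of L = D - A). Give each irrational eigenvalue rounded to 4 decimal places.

With the vertex order [a, b, c, d, e, f, g, h], the degrees are [1, 1, 2, 2, 2, 2, 2, 2], giving D = diag(1, 1, 2, 2, 2, 2, 2, 2) and L = D - A. The multiplicity of 0 as a Laplacian eigenvalue equals the number of connected components. The 2 zero eigenvalues correspond to the 2 connected components. The eigenvalues sum to 14, which equals trace(L) = 2|E|. The largest eigenvalue, 3.6180, is at most the vertex count 8.

[0, 0, 1, 1.3820, 1.3820, 3, 3.6180, 3.6180]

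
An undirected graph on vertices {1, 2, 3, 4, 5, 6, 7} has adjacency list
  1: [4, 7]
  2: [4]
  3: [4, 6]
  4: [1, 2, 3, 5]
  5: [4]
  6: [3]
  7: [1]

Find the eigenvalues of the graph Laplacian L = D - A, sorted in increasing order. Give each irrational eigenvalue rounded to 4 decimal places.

Each diagonal entry of L is the vertex degree and each off-diagonal entry is -1 where an edge is present, 0 otherwise; in the order [1, 2, 3, 4, 5, 6, 7] the diagonal is [2, 1, 2, 4, 1, 1, 1]. L is symmetric positive semidefinite, so every eigenvalue is real and nonnegative. The single zero eigenvalue shows the graph is connected. The eigenvalues sum to 12, which equals trace(L) = 2|E|.

[0, 0.3820, 0.6086, 1, 2.2271, 2.6180, 5.1642]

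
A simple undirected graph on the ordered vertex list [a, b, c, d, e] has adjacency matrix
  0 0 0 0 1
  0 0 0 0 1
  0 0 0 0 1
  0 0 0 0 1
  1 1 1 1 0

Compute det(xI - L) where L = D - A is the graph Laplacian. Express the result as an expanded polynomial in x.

x^5 - 8x^4 + 18x^3 - 16x^2 + 5x

Reading degrees in the order [a, b, c, d, e] gives [1, 1, 1, 1, 4]; set D = diag(1, 1, 1, 1, 4) and form L = D - A. Computing det(xI - L) by cofactor expansion (or equivalently via sum-over-permutations) gives x^5 - 8x^4 + 18x^3 - 16x^2 + 5x. The constant term is 0 because L is singular (the all-ones vector lies in its kernel).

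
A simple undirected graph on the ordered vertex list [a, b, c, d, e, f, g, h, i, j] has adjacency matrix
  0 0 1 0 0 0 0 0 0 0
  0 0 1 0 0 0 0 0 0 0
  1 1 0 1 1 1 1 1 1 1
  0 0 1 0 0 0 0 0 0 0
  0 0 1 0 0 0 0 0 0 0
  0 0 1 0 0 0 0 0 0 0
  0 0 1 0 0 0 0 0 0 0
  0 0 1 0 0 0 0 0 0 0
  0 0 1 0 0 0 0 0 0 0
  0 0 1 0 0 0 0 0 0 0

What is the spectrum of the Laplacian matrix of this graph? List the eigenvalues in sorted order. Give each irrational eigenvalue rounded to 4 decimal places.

[0, 1, 1, 1, 1, 1, 1, 1, 1, 10]

Each diagonal entry of L is the vertex degree and each off-diagonal entry is -1 where an edge is present, 0 otherwise; in the order [a, b, c, d, e, f, g, h, i, j] the diagonal is [1, 1, 9, 1, 1, 1, 1, 1, 1, 1]. Since every row of L sums to 0, the all-ones vector is in the kernel and 0 is an eigenvalue. By the matrix-tree theorem the graph has (1/10) * product of the nonzero eigenvalues = 1 spanning tree. There is one zero in the spectrum, matching the 1 component.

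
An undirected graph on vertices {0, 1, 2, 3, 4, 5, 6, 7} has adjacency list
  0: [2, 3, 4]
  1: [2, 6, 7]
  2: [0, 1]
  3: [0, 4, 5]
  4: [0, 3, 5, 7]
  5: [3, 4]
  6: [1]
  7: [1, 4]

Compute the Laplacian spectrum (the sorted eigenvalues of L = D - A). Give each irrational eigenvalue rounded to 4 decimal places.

[0, 0.5093, 1.3671, 1.6452, 2.7333, 4, 4.5487, 5.1965]

Each diagonal entry of L is the vertex degree and each off-diagonal entry is -1 where an edge is present, 0 otherwise; in the order [0, 1, 2, 3, 4, 5, 6, 7] the diagonal is [3, 3, 2, 3, 4, 2, 1, 2]. Since every row of L sums to 0, the all-ones vector is in the kernel and 0 is an eigenvalue.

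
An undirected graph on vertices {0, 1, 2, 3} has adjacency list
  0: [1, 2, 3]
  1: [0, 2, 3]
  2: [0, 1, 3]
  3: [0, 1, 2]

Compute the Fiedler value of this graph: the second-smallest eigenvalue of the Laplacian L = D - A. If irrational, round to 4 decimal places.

4

With the vertex order [0, 1, 2, 3], the degrees are [3, 3, 3, 3], giving D = diag(3, 3, 3, 3) and L = D - A. The sorted Laplacian eigenvalues are [0, 4, 4, 4]; the algebraic connectivity is the second entry, 4. The eigenvalues sum to 12, which equals trace(L) = 2|E|. By the matrix-tree theorem the graph has (1/4) * product of the nonzero eigenvalues = 16 spanning trees.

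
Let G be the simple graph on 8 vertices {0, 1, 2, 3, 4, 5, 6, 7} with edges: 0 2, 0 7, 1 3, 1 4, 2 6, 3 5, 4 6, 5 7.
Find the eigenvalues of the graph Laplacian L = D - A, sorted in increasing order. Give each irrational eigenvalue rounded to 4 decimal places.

[0, 0.5858, 0.5858, 2, 2, 3.4142, 3.4142, 4]

Reading degrees in the order [0, 1, 2, 3, 4, 5, 6, 7] gives [2, 2, 2, 2, 2, 2, 2, 2]; set D = diag(2, 2, 2, 2, 2, 2, 2, 2) and form L = D - A. Diagonalising L (or applying a numerical eigensolver to the 8x8 matrix) gives the spectrum above. The single zero eigenvalue shows the graph is connected. The largest eigenvalue, 4, is at most the vertex count 8. There is one zero in the spectrum, matching the 1 component.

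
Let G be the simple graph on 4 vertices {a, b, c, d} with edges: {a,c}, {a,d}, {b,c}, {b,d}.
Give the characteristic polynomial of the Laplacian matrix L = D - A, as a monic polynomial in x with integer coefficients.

x^4 - 8x^3 + 20x^2 - 16x

Each diagonal entry of L is the vertex degree and each off-diagonal entry is -1 where an edge is present, 0 otherwise; in the order [a, b, c, d] the diagonal is [2, 2, 2, 2]. The eigenvalues of L are [0, 2, 2, 4]; the characteristic polynomial is the product of (x - lambda_i), which multiplies out to x^4 - 8x^3 + 20x^2 - 16x. Since p(0) = det(-L) = 0, x divides p(x). By the matrix-tree theorem the graph has (1/4) * product of the nonzero eigenvalues = 4 spanning trees.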